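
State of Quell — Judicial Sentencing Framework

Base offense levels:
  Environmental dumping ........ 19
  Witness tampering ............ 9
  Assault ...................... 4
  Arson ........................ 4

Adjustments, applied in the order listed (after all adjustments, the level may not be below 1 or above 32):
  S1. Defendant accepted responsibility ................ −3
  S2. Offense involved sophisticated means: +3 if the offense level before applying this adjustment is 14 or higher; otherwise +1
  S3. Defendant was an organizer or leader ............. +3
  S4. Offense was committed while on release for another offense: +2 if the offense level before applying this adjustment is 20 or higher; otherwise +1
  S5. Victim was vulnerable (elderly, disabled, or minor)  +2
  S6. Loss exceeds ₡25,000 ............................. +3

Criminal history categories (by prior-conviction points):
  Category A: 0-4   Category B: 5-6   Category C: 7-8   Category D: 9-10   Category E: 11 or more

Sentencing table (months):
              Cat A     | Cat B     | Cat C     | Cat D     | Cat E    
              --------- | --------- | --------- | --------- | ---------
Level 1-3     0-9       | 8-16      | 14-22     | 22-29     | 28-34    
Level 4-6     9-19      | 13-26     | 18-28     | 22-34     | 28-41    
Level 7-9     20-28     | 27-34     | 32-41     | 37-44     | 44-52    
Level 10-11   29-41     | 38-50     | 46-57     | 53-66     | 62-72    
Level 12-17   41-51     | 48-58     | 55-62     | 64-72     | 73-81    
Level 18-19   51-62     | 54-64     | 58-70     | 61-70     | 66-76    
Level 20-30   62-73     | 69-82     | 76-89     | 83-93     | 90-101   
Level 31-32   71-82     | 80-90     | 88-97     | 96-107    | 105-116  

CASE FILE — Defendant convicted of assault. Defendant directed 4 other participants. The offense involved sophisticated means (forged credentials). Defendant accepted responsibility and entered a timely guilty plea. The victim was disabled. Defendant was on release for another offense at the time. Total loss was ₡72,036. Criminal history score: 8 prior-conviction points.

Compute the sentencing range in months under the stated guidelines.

Base offense level for assault: 4.
S1 applies: 4 − 3 = 1.
S2 applies (level before this adjustment is 1 < 14, so +1): 1 + 1 = 2.
S3 applies: 2 + 3 = 5.
S4 applies (level before this adjustment is 5 < 20, so +1): 5 + 1 = 6.
S5 applies: 6 + 2 = 8.
S6 applies: 8 + 3 = 11.
Final offense level: 11.
Criminal history: 8 prior points → Category C (7-8).
Level 11 falls in the 10-11 band.
Grid: Level 10-11 × Category C = 46-57 months.

46-57 months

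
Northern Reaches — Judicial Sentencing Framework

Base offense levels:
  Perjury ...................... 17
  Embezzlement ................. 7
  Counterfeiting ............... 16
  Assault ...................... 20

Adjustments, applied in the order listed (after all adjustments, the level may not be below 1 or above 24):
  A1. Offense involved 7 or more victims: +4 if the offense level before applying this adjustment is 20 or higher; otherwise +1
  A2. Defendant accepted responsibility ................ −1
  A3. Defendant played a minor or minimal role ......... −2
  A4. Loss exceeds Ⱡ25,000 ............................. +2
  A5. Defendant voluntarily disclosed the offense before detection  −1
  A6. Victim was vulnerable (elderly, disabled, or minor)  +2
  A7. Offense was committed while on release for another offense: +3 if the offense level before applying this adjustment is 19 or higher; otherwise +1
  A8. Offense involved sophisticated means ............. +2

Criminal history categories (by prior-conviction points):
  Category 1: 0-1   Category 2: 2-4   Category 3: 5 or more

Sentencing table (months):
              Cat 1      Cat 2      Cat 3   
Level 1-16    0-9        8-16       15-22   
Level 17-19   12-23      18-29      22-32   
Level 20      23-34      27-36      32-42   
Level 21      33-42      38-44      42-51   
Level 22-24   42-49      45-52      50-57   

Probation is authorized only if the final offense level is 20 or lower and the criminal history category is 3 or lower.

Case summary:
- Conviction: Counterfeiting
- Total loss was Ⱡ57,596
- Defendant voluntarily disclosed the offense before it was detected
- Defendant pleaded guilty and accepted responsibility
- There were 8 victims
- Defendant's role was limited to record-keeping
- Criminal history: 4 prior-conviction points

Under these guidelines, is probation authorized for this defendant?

Base offense level for counterfeiting: 16.
A1 applies (level before this adjustment is 16 < 20, so +1): 16 + 1 = 17.
A2 applies: 17 − 1 = 16.
A3 applies: 16 − 2 = 14.
A4 applies: 14 + 2 = 16.
A5 applies: 16 − 1 = 15.
A6 does not apply.
A8 does not apply.
Final offense level: 15.
Criminal history: 4 prior points → Category 2 (2-4).
Level 15 falls in the 1-16 band.
Grid: Level 1-16 × Category 2 = 8-16 months.
Probation check: level 15 ≤ 20 and category 2 ≤ 3 → eligible.

Yes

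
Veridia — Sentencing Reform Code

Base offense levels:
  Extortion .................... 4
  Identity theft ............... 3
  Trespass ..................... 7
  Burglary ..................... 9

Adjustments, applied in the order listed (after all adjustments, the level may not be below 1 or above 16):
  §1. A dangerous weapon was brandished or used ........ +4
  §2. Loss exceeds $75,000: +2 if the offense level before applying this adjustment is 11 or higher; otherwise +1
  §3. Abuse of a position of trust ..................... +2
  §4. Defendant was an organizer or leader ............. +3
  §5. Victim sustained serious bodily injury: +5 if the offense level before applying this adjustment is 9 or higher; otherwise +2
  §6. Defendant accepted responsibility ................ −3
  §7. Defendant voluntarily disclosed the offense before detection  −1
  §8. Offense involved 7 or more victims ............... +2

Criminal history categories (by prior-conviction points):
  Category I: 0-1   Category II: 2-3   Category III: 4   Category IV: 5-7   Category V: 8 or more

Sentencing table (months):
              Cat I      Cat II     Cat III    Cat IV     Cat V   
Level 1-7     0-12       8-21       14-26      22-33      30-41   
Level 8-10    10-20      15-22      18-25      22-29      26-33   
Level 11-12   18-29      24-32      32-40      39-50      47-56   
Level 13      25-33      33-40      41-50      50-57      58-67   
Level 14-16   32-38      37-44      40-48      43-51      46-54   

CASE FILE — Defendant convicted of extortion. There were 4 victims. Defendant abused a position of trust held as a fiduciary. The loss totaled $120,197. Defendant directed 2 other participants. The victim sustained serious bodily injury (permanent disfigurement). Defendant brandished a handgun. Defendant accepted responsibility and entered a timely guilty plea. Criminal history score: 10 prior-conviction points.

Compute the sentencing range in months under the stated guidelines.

Base offense level for extortion: 4.
§1 applies: 4 + 4 = 8.
§2 applies (level before this adjustment is 8 < 11, so +1): 8 + 1 = 9.
§3 applies: 9 + 2 = 11.
§4 applies: 11 + 3 = 14.
§5 applies (level before this adjustment is 14 ≥ 9, so +5): 14 + 5 = 19.
§6 applies: 19 − 3 = 16.
§8 does not apply.
Final offense level: 16.
Criminal history: 10 prior points → Category V (8+).
Level 16 falls in the 14-16 band.
Grid: Level 14-16 × Category V = 46-54 months.

46-54 months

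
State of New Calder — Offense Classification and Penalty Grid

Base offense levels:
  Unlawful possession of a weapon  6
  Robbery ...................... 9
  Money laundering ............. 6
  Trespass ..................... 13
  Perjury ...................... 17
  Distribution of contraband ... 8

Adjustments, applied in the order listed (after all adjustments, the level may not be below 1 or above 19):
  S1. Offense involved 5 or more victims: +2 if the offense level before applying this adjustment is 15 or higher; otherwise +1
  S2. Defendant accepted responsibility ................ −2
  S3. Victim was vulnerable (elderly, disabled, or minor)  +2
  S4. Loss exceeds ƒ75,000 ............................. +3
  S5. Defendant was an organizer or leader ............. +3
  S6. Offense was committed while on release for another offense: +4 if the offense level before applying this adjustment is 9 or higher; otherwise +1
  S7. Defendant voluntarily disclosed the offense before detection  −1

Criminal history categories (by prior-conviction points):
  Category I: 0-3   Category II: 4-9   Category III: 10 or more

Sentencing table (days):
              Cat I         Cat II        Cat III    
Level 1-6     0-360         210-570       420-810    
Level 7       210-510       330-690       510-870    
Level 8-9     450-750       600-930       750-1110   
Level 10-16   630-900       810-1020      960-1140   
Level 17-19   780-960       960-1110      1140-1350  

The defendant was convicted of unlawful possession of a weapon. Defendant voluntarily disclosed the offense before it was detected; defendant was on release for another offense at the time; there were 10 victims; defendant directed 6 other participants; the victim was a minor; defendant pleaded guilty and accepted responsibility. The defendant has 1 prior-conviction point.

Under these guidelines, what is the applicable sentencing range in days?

Base offense level for unlawful possession of a weapon: 6.
S1 applies (level before this adjustment is 6 < 15, so +1): 6 + 1 = 7.
S2 applies: 7 − 2 = 5.
S3 applies: 5 + 2 = 7.
S5 applies: 7 + 3 = 10.
S6 applies (level before this adjustment is 10 ≥ 9, so +4): 10 + 4 = 14.
S7 applies: 14 − 1 = 13.
Final offense level: 13.
Criminal history: 1 prior point → Category I (0-3).
Level 13 falls in the 10-16 band.
Grid: Level 10-16 × Category I = 630-900 days.

630-900 days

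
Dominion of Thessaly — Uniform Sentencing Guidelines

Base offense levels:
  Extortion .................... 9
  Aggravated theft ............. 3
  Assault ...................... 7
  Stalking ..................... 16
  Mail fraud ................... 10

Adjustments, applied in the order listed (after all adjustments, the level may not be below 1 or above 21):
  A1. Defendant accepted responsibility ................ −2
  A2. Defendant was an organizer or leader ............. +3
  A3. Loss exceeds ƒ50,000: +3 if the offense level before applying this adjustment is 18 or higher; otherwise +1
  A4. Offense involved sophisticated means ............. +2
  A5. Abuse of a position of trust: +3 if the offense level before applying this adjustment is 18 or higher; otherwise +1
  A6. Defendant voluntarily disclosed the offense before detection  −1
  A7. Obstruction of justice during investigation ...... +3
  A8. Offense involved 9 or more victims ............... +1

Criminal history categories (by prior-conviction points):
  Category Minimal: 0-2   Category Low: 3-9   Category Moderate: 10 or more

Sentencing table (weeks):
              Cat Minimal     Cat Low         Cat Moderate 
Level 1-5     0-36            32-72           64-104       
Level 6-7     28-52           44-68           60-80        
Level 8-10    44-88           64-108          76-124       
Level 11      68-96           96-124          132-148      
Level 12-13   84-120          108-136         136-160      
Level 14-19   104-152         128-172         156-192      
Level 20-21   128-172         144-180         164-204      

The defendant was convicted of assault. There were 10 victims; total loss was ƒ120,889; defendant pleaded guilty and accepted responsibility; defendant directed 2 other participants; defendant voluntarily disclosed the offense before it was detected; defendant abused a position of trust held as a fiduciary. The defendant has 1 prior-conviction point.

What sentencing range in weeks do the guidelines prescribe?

Base offense level for assault: 7.
A1 applies: 7 − 2 = 5.
A2 applies: 5 + 3 = 8.
A3 applies (level before this adjustment is 8 < 18, so +1): 8 + 1 = 9.
A5 applies (level before this adjustment is 9 < 18, so +1): 9 + 1 = 10.
A6 applies: 10 − 1 = 9.
A8 applies: 9 + 1 = 10.
Final offense level: 10.
Criminal history: 1 prior point → Category Minimal (0-2).
Level 10 falls in the 8-10 band.
Grid: Level 8-10 × Category Minimal = 44-88 weeks.

44-88 weeks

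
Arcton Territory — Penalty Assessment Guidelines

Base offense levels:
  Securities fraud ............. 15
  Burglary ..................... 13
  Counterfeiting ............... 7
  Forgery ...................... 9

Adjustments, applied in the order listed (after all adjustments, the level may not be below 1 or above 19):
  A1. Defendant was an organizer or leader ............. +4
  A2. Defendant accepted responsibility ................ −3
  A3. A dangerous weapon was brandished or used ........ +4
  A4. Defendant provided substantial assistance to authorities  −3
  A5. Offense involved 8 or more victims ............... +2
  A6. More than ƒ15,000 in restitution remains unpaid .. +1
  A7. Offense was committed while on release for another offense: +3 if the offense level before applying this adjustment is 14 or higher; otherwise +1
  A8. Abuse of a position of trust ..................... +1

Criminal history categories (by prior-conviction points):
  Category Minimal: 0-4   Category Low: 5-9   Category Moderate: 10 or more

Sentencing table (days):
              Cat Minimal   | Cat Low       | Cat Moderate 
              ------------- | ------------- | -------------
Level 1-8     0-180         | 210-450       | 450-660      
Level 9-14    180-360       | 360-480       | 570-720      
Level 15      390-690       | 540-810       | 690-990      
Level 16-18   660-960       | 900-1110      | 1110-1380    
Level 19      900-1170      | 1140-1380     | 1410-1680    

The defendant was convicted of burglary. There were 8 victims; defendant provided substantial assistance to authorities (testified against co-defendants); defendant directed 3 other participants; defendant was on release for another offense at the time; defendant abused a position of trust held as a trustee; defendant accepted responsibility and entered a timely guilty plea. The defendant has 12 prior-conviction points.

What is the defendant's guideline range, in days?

Base offense level for burglary: 13.
A1 applies: 13 + 4 = 17.
A2 applies: 17 − 3 = 14.
A3 does not apply.
A4 applies: 14 − 3 = 11.
A5 applies: 11 + 2 = 13.
A6 does not apply.
A7 applies (level before this adjustment is 13 < 14, so +1): 13 + 1 = 14.
A8 applies: 14 + 1 = 15.
Final offense level: 15.
Criminal history: 12 prior points → Category Moderate (10+).
Level 15 falls in the 15 band.
Grid: Level 15 × Category Moderate = 690-990 days.

690-990 days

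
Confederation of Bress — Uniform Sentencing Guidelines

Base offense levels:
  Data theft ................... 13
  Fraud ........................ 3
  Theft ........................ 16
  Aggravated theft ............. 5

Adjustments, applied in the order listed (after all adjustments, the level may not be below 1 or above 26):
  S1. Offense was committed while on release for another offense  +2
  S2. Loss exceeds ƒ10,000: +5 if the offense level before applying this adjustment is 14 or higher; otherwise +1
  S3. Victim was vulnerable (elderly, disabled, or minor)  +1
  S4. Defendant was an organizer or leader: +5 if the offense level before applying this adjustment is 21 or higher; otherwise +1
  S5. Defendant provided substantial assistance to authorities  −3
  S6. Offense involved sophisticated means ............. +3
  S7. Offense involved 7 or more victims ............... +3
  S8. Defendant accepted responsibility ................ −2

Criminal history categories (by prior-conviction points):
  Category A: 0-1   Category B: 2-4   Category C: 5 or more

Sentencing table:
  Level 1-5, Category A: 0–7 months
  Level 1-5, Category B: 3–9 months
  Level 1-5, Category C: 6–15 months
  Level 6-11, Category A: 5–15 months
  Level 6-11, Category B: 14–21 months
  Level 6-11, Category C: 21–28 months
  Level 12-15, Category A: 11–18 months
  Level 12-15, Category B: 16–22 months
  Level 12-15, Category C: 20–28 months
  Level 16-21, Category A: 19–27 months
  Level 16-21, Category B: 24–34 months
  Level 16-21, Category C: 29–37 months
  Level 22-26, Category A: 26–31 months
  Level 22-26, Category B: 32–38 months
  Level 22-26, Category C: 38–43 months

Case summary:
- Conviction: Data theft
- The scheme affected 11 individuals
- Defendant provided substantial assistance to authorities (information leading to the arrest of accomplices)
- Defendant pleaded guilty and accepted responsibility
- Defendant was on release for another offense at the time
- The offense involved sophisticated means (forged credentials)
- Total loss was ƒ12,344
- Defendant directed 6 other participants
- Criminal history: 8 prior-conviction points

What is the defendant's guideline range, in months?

Base offense level for data theft: 13.
S1 applies: 13 + 2 = 15.
S2 applies (level before this adjustment is 15 ≥ 14, so +5): 15 + 5 = 20.
S4 applies (level before this adjustment is 20 < 21, so +1): 20 + 1 = 21.
S5 applies: 21 − 3 = 18.
S6 applies: 18 + 3 = 21.
S7 applies: 21 + 3 = 24.
S8 applies: 24 − 2 = 22.
Final offense level: 22.
Criminal history: 8 prior points → Category C (5+).
Level 22 falls in the 22-26 band.
Grid: Level 22-26 × Category C = 38-43 months.

38-43 months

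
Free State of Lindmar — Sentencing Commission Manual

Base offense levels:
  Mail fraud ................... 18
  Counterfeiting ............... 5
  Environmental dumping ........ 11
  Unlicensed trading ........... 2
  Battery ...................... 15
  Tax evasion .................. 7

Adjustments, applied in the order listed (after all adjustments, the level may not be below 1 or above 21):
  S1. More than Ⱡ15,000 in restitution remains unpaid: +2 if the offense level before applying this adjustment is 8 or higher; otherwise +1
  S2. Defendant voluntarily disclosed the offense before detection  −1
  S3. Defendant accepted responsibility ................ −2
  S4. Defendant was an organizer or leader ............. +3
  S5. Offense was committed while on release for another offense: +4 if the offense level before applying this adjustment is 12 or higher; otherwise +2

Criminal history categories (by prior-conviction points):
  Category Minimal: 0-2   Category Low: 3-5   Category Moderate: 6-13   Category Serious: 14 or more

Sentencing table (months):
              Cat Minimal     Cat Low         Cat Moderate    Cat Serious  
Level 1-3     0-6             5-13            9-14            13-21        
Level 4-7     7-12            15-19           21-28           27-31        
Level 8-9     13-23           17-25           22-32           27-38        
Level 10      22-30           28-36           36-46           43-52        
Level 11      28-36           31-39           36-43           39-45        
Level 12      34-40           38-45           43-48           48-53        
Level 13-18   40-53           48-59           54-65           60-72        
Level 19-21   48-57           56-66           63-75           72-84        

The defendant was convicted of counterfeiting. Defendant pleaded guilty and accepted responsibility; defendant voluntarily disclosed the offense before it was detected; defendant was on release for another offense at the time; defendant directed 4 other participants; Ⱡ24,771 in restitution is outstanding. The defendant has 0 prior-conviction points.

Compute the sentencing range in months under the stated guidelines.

Base offense level for counterfeiting: 5.
S1 applies (level before this adjustment is 5 < 8, so +1): 5 + 1 = 6.
S2 applies: 6 − 1 = 5.
S3 applies: 5 − 2 = 3.
S4 applies: 3 + 3 = 6.
S5 applies (level before this adjustment is 6 < 12, so +2): 6 + 2 = 8.
Final offense level: 8.
Criminal history: 0 prior points → Category Minimal (0-2).
Level 8 falls in the 8-9 band.
Grid: Level 8-9 × Category Minimal = 13-23 months.

13-23 months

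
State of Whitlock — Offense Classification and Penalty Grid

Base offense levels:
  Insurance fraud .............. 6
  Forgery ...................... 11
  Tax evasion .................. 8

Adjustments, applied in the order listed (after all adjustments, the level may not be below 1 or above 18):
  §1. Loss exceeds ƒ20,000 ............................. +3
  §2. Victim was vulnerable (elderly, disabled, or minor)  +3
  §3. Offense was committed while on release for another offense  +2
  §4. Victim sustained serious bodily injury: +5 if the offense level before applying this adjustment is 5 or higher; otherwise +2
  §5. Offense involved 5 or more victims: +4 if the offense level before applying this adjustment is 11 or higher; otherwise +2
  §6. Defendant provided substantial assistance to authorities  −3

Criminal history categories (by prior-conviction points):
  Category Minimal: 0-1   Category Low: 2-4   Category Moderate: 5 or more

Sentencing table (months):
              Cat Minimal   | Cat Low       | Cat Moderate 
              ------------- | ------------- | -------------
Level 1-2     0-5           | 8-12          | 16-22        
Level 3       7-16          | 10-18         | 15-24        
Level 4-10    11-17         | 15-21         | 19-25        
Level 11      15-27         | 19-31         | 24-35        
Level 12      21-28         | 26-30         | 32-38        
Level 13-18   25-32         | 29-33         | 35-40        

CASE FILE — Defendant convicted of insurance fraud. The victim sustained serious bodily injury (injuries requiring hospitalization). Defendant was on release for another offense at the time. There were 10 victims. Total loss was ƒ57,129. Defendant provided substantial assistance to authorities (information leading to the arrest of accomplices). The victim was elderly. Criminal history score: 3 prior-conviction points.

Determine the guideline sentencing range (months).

29-33 months

Base offense level for insurance fraud: 6.
§1 applies: 6 + 3 = 9.
§2 applies: 9 + 3 = 12.
§3 applies: 12 + 2 = 14.
§4 applies (level before this adjustment is 14 ≥ 5, so +5): 14 + 5 = 19.
§5 applies (level before this adjustment is 19 ≥ 11, so +4): 19 + 4 = 23.
§6 applies: 23 − 3 = 20.
Level 20 exceeds the maximum of 18; capped at 18.
Final offense level: 18.
Criminal history: 3 prior points → Category Low (2-4).
Level 18 falls in the 13-18 band.
Grid: Level 13-18 × Category Low = 29-33 months.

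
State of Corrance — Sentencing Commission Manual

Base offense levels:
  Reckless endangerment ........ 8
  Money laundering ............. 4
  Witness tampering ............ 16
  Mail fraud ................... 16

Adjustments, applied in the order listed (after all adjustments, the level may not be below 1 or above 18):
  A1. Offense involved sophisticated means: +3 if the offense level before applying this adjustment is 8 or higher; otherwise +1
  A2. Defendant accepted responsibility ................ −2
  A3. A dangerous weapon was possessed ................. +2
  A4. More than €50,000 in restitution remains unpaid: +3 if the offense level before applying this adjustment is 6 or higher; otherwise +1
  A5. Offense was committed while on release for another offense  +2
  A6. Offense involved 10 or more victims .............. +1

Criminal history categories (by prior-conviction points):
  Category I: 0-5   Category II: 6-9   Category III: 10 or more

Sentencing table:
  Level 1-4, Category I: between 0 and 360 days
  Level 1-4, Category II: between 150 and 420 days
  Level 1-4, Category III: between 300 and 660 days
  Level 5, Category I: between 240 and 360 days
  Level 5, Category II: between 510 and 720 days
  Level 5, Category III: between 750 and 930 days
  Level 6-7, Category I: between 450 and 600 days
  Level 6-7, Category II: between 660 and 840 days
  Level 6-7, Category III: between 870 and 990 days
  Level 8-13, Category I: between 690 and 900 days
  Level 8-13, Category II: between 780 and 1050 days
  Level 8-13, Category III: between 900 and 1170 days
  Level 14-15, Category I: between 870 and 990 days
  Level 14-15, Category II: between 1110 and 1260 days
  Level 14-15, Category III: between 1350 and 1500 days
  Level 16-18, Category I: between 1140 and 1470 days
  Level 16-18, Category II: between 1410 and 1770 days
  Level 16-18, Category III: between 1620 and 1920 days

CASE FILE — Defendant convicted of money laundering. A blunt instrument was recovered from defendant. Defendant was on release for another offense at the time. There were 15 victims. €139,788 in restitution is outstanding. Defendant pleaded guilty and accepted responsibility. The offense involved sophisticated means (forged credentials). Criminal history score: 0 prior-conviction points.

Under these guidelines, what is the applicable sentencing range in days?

690-900 days

Base offense level for money laundering: 4.
A1 applies (level before this adjustment is 4 < 8, so +1): 4 + 1 = 5.
A2 applies: 5 − 2 = 3.
A3 applies: 3 + 2 = 5.
A4 applies (level before this adjustment is 5 < 6, so +1): 5 + 1 = 6.
A5 applies: 6 + 2 = 8.
A6 applies: 8 + 1 = 9.
Final offense level: 9.
Criminal history: 0 prior points → Category I (0-5).
Level 9 falls in the 8-13 band.
Grid: Level 8-13 × Category I = 690-900 days.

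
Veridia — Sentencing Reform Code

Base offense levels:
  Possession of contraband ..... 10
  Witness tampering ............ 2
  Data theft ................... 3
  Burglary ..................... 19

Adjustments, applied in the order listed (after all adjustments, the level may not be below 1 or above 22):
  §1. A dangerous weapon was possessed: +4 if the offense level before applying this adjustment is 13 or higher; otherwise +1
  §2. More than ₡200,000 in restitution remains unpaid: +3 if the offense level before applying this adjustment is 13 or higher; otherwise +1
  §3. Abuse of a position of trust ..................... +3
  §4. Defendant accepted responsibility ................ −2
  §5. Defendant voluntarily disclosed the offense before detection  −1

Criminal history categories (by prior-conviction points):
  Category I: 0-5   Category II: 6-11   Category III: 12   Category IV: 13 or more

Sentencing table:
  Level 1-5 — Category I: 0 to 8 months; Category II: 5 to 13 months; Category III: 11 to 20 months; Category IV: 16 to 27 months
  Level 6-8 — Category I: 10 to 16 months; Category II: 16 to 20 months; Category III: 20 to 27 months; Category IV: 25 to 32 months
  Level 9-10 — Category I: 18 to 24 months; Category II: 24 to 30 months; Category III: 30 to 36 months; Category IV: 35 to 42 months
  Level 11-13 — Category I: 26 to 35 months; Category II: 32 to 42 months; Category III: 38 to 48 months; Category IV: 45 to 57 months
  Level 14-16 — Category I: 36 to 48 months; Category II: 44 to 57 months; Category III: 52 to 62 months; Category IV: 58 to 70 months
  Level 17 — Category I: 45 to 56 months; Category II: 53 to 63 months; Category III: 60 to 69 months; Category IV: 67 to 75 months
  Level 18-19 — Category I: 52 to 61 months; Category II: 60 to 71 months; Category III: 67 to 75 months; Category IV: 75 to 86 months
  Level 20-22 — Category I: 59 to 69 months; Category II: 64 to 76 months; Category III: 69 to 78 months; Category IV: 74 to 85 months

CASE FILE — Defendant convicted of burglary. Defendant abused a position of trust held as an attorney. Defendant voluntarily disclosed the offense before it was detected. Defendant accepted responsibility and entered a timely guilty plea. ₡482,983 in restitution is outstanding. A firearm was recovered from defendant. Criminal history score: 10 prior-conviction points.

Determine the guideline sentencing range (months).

64-76 months

Base offense level for burglary: 19.
§1 applies (level before this adjustment is 19 ≥ 13, so +4): 19 + 4 = 23.
§2 applies (level before this adjustment is 23 ≥ 13, so +3): 23 + 3 = 26.
§3 applies: 26 + 3 = 29.
§4 applies: 29 − 2 = 27.
§5 applies: 27 − 1 = 26.
Level 26 exceeds the maximum of 22; capped at 22.
Final offense level: 22.
Criminal history: 10 prior points → Category II (6-11).
Level 22 falls in the 20-22 band.
Grid: Level 20-22 × Category II = 64-76 months.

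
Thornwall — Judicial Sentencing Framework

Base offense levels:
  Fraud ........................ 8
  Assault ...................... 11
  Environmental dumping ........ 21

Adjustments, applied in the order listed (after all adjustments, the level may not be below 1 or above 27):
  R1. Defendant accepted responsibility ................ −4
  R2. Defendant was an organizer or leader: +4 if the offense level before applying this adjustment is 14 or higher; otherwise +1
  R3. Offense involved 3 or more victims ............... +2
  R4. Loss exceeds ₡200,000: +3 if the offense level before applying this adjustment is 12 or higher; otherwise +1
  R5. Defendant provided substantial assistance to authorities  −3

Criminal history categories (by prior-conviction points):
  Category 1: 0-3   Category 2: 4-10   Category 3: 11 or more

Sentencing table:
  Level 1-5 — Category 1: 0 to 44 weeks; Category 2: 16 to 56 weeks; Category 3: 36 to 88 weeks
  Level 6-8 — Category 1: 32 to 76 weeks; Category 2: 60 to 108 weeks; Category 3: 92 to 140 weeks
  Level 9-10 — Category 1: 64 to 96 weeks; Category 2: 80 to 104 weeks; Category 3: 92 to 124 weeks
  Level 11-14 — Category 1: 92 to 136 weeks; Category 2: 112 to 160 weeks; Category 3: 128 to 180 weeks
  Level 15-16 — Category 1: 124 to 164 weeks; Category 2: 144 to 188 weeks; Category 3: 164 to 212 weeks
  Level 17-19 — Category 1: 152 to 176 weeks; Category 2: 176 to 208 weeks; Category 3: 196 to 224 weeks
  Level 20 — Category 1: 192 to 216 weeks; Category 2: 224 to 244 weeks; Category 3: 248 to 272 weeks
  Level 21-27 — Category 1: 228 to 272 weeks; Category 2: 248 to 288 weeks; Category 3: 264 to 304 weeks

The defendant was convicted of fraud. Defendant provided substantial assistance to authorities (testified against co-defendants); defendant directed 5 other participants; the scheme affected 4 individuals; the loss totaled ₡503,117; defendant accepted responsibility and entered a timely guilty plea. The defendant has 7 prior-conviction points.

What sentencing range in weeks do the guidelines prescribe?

16-56 weeks

Base offense level for fraud: 8.
R1 applies: 8 − 4 = 4.
R2 applies (level before this adjustment is 4 < 14, so +1): 4 + 1 = 5.
R3 applies: 5 + 2 = 7.
R4 applies (level before this adjustment is 7 < 12, so +1): 7 + 1 = 8.
R5 applies: 8 − 3 = 5.
Final offense level: 5.
Criminal history: 7 prior points → Category 2 (4-10).
Level 5 falls in the 1-5 band.
Grid: Level 1-5 × Category 2 = 16-56 weeks.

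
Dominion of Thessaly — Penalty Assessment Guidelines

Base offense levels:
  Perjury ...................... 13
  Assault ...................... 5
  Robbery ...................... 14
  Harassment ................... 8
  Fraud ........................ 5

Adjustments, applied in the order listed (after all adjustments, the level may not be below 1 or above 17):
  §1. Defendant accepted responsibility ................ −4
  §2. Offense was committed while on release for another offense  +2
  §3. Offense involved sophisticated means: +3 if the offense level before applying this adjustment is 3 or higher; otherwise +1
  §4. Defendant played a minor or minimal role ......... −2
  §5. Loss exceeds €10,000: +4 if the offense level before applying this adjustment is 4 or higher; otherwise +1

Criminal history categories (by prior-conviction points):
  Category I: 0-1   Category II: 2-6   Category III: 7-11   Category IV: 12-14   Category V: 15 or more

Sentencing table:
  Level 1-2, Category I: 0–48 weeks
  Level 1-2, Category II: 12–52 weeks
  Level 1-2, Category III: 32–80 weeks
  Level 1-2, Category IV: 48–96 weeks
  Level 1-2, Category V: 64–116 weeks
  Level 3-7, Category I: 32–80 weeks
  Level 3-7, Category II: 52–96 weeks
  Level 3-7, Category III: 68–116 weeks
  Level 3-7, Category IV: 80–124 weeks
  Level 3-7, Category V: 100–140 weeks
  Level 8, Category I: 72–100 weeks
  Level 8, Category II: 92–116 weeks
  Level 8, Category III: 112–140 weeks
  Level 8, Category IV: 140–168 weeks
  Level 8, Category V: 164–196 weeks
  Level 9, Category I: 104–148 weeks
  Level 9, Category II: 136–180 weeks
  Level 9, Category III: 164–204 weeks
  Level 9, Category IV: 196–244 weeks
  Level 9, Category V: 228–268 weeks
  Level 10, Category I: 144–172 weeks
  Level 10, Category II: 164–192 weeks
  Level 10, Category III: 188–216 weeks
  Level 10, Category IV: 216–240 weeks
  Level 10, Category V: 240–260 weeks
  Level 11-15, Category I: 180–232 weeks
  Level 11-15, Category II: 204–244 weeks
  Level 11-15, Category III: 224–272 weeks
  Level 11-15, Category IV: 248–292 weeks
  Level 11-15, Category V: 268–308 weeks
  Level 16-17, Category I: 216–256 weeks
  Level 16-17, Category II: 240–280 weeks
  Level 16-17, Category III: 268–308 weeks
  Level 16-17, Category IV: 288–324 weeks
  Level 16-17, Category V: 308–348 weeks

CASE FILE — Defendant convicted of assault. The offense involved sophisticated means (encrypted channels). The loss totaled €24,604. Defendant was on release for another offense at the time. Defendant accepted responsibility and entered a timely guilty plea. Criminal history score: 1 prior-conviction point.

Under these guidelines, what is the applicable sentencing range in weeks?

Base offense level for assault: 5.
§1 applies: 5 − 4 = 1.
§2 applies: 1 + 2 = 3.
§3 applies (level before this adjustment is 3 ≥ 3, so +3): 3 + 3 = 6.
§5 applies (level before this adjustment is 6 ≥ 4, so +4): 6 + 4 = 10.
Final offense level: 10.
Criminal history: 1 prior point → Category I (0-1).
Level 10 falls in the 10 band.
Grid: Level 10 × Category I = 144-172 weeks.

144-172 weeks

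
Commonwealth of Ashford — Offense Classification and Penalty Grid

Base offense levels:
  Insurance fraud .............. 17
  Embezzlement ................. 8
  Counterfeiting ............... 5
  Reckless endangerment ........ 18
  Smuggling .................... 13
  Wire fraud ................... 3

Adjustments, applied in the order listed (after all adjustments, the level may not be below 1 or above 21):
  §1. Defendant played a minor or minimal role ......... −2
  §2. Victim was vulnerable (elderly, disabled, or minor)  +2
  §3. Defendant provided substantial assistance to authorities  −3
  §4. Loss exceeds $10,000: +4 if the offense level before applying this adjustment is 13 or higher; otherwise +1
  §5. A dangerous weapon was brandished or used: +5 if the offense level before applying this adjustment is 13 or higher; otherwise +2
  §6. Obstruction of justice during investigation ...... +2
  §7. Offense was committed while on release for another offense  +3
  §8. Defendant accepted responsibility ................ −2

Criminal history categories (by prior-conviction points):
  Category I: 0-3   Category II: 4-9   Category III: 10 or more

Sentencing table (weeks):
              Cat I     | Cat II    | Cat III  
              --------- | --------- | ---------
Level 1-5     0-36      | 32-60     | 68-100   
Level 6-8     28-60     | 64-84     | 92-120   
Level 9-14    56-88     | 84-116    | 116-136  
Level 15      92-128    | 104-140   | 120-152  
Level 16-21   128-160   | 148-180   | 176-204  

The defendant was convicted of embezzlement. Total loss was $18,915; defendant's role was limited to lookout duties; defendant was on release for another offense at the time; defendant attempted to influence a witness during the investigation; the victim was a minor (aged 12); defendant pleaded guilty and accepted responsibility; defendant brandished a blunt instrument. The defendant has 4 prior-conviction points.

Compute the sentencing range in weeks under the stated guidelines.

Base offense level for embezzlement: 8.
§1 applies: 8 − 2 = 6.
§2 applies: 6 + 2 = 8.
§3 does not apply.
§4 applies (level before this adjustment is 8 < 13, so +1): 8 + 1 = 9.
§5 applies (level before this adjustment is 9 < 13, so +2): 9 + 2 = 11.
§6 applies: 11 + 2 = 13.
§7 applies: 13 + 3 = 16.
§8 applies: 16 − 2 = 14.
Final offense level: 14.
Criminal history: 4 prior points → Category II (4-9).
Level 14 falls in the 9-14 band.
Grid: Level 9-14 × Category II = 84-116 weeks.

84-116 weeks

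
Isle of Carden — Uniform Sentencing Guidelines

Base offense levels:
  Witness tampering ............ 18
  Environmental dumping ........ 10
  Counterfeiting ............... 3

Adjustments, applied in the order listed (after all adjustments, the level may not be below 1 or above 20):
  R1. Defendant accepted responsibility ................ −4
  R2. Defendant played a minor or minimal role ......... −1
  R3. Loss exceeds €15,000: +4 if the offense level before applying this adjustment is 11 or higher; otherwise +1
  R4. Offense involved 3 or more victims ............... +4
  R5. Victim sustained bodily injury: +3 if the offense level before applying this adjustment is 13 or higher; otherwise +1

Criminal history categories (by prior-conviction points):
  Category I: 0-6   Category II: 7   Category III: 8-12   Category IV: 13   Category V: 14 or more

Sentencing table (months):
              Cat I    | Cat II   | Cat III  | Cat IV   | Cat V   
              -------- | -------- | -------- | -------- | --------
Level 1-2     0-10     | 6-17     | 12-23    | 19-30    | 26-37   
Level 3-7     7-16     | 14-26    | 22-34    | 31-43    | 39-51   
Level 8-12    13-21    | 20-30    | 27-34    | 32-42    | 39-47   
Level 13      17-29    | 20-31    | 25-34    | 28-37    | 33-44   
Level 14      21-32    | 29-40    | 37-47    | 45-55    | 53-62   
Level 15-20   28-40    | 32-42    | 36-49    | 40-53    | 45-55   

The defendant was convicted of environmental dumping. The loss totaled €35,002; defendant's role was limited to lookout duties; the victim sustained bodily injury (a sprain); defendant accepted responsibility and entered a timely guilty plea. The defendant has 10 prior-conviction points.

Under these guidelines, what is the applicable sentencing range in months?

Base offense level for environmental dumping: 10.
R1 applies: 10 − 4 = 6.
R2 applies: 6 − 1 = 5.
R3 applies (level before this adjustment is 5 < 11, so +1): 5 + 1 = 6.
R5 applies (level before this adjustment is 6 < 13, so +1): 6 + 1 = 7.
Final offense level: 7.
Criminal history: 10 prior points → Category III (8-12).
Level 7 falls in the 3-7 band.
Grid: Level 3-7 × Category III = 22-34 months.

22-34 months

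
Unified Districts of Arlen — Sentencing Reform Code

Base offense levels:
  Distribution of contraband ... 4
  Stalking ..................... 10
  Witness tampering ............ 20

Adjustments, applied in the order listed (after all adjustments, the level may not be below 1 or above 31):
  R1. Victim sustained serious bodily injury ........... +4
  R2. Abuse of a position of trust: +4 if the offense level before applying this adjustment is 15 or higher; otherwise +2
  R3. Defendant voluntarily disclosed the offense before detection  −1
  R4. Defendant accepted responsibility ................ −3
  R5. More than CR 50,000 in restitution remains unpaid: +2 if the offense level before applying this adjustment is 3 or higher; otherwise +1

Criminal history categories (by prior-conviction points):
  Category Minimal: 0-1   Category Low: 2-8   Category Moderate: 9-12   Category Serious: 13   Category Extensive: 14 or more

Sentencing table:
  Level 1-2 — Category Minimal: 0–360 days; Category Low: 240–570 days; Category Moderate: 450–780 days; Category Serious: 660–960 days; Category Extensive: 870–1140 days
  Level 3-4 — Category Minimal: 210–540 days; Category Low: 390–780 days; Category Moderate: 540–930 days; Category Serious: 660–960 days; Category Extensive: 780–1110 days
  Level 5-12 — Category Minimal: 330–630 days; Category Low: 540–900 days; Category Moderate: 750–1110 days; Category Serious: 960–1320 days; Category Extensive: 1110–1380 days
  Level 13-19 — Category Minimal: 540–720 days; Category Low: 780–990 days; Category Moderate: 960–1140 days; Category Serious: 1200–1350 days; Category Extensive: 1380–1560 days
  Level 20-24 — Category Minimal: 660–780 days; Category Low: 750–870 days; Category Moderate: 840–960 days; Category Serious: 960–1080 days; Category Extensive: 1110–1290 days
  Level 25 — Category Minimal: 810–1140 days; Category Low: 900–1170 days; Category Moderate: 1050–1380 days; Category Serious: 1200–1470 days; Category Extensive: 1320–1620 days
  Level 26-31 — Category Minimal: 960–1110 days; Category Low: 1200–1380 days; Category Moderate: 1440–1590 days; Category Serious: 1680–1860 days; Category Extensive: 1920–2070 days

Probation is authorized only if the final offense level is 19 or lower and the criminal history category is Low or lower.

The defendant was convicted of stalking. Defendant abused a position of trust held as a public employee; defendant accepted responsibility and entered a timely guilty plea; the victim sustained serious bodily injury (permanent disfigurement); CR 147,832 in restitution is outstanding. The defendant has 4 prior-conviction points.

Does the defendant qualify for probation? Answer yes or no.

Base offense level for stalking: 10.
R1 applies: 10 + 4 = 14.
R2 applies (level before this adjustment is 14 < 15, so +2): 14 + 2 = 16.
R4 applies: 16 − 3 = 13.
R5 applies (level before this adjustment is 13 ≥ 3, so +2): 13 + 2 = 15.
Final offense level: 15.
Criminal history: 4 prior points → Category Low (2-8).
Level 15 falls in the 13-19 band.
Grid: Level 13-19 × Category Low = 780-990 days.
Probation check: level 15 ≤ 19 and category Low ≤ Low → eligible.

Yes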